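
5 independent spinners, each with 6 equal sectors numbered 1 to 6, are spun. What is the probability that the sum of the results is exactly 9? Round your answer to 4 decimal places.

There are 6^5 = 7776 equally likely outcomes.
The number of ordered 5-tuples from {1,…,6} summing to 9 is 70.
P(sum = 9) = 70/7776 = 35/3888 ≈ 0.0090.

0.0090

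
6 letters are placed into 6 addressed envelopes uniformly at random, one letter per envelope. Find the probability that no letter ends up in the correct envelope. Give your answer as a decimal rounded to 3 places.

0.368

This is the derangement probability: permutations of 6 with no fixed point.
D(6) = 6! · (1 − 1/1! + 1/2! − ··· + (−1)^6/6!) = 265.
P = 265/720 = 53/144 ≈ 0.368.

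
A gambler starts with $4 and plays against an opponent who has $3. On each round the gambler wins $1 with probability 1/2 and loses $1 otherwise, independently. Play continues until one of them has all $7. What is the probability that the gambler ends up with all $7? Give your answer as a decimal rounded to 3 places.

With a fair step, P(i) = ½P(i−1) + ½P(i+1) with P(0)=0, P(7)=1 has the linear solution P(i) = i/7.
P(4) = 4/7 ≈ 0.571.

0.571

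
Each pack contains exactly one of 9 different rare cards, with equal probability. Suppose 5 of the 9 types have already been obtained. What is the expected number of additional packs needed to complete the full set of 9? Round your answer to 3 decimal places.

18.750

Starting from 5 distinct types, each trial gives a new one with probability (9−i)/9 when i types are held, so the wait for the next new type is 9/(9−i).
E = 9/4 + 9/3 + 9/2 + 9/1 = 75/4 ≈ 18.750.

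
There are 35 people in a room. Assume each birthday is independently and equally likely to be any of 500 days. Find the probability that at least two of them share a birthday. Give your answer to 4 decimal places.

0.7043

It's easier to compute the probability that all 35 are distinct.
P(all distinct) = 500/500 · 499/500 · ··· · 466/500 ≈ 0.2957.
So the probability of at least one match is 1 − 0.2957 = 0.7043.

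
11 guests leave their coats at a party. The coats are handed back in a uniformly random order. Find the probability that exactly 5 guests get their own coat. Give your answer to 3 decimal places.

Choose which 5 of the 11 are fixed: C(11,5) = 462 ways.
The remaining 6 must have no fixed point: D(6) = 265.
P = 462·265/39916800 = 53/17280 ≈ 0.003.

0.003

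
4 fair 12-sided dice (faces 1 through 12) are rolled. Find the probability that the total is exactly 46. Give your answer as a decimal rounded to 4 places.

There are 12^4 = 20736 equally likely outcomes.
The number of ordered 4-tuples from {1,…,12} summing to 46 is 10.
P(sum = 46) = 10/20736 = 5/10368 ≈ 0.0005.

0.0005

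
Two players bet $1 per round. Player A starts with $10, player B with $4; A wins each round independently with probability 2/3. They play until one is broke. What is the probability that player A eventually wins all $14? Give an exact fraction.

Let r = q/p = (1/3)/(2/3) = 1/2. The recurrence P(i) = p·P(i+1) + q·P(i−1) with P(0)=0, P(14)=1 gives P(i) = (1 − r^i)/(1 − r^14).
P(10) = (1 − (1/2)^10) / (1 − (1/2)^14) = 5456/5461.

5456/5461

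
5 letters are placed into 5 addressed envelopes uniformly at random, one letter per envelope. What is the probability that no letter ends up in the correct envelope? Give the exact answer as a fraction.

11/30

This is the derangement probability: permutations of 5 with no fixed point.
D(5) = 5! · (1 − 1/1! + 1/2! − ··· + (−1)^5/5!) = 44.
P = 44/120 = 11/30.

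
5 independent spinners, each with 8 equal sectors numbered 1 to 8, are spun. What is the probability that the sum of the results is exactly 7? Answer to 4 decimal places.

0.0005

There are 8^5 = 32768 equally likely outcomes.
The number of ordered 5-tuples from {1,…,8} summing to 7 is 15.
P(sum = 7) = 15/32768 ≈ 0.0005.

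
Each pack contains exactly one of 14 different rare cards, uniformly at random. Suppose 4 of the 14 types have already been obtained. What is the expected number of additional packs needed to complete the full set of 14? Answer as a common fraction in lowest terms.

7381/180

Starting from 4 distinct types, each trial gives a new one with probability (14−i)/14 when i types are held, so the wait for the next new type is 14/(14−i).
E = 14/10 + 14/9 + 14/8 + 14/7 + 14/6 + 14/5 + 14/4 + 14/3 + 14/2 + 14/1 = 7381/180.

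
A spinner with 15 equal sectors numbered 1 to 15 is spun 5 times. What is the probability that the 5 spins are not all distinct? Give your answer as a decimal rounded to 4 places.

P(all 5 different) = 15/15 · 14/15 · ··· · 11/15 ≈ 0.4745.
P(at least two equal) = 1 − 0.4745 = 0.5255.

0.5255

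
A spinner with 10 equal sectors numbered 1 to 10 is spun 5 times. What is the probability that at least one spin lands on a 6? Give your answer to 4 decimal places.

P(no spin lands on a 6) = (9/10)^5 ≈ 0.5905.
P(at least one) = 1 − 0.5905 = 0.4095.

0.4095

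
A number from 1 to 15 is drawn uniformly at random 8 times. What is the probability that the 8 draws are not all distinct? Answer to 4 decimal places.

0.8988

P(all 8 different) = 15/15 · 14/15 · ··· · 8/15 ≈ 0.1012.
P(at least two equal) = 1 − 0.1012 = 0.8988.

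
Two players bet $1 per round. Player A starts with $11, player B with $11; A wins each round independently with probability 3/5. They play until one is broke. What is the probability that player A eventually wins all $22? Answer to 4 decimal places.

0.9886

Let r = q/p = (2/5)/(3/5) = 2/3. The recurrence P(i) = p·P(i+1) + q·P(i−1) with P(0)=0, P(22)=1 gives P(i) = (1 − r^i)/(1 − r^22).
P(11) = (1 − (2/3)^11) / (1 − (2/3)^22) = 177147/179195 ≈ 0.9886.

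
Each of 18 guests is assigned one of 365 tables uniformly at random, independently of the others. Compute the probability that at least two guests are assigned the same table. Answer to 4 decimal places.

0.3469

It's easier to compute the probability that all 18 are distinct.
P(all distinct) = 365/365 · 364/365 · ··· · 348/365 ≈ 0.6531.
So the probability of at least one match is 1 − 0.6531 = 0.3469.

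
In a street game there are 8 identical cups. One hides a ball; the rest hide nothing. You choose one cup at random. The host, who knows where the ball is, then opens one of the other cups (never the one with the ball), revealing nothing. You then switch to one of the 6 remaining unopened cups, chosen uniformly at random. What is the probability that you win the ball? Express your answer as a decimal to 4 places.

Your original cup holds the ball with probability 1/8, so the other 7 collectively hold it with probability 7/8.
The host can always find an empty cup to open, so this doesn't change that 7/8; it is now spread over the 6 remaining unopened cups.
P(win by switching) = (7/8) · (1/6) = 7/48 ≈ 0.1458.

0.1458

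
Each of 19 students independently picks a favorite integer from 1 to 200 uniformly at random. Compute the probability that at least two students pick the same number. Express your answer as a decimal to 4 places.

0.5863

It's easier to compute the probability that all 19 are distinct.
P(all distinct) = 200/200 · 199/200 · ··· · 182/200 ≈ 0.4137.
So the probability of at least one match is 1 − 0.4137 = 0.5863.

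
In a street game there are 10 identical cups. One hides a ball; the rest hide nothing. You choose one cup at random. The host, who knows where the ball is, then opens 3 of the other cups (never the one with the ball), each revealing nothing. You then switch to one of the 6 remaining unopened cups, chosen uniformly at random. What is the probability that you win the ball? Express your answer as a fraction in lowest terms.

3/20

Your original cup holds the ball with probability 1/10, so the other 9 collectively hold it with probability 9/10.
The host can always find 3 empty cups to open, so the reveals don't change that 9/10; it is now spread over the 6 remaining unopened cups.
P(win by switching) = (9/10) · (1/6) = 3/20.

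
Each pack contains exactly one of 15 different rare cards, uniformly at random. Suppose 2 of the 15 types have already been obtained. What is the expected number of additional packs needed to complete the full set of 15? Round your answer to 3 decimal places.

Starting from 2 distinct types, each trial gives a new one with probability (15−i)/15 when i types are held, so the wait for the next new type is 15/(15−i).
E = 15/13 + 15/12 + 15/11 + 15/10 + 15/9 + 15/8 + 15/7 + 15/6 + 15/5 + 15/4 + 15/3 + 15/2 + 15/1 = 1145993/24024 ≈ 47.702.

47.702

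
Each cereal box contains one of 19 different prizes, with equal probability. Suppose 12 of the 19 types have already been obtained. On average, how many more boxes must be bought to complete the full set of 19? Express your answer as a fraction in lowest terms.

6897/140

Starting from 12 distinct types, each trial gives a new one with probability (19−i)/19 when i types are held, so the wait for the next new type is 19/(19−i).
E = 19/7 + 19/6 + 19/5 + 19/4 + 19/3 + 19/2 + 19/1 = 6897/140.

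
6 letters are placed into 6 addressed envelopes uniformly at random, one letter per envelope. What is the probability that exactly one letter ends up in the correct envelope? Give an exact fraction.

Choose which one is fixed: C(6,1) = 6 ways.
The remaining 5 must have no fixed point: D(5) = 44.
P = 6·44/720 = 11/30.

11/30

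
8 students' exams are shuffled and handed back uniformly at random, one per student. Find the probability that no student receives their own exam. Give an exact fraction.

2119/5760

This is the derangement probability: permutations of 8 with no fixed point.
D(8) = 8! · (1 − 1/1! + 1/2! − ··· + (−1)^8/8!) = 14833.
P = 14833/40320 = 2119/5760.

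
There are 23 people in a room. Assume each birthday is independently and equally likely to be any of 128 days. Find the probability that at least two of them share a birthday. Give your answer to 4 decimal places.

0.8780

It's easier to compute the probability that all 23 are distinct.
P(all distinct) = 128/128 · 127/128 · ··· · 106/128 ≈ 0.1220.
So the probability of at least one match is 1 − 0.1220 = 0.8780.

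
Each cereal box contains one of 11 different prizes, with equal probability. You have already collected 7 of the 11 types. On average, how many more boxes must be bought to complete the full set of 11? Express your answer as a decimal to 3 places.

22.917

Starting from 7 distinct types, each trial gives a new one with probability (11−i)/11 when i types are held, so the wait for the next new type is 11/(11−i).
E = 11/4 + 11/3 + 11/2 + 11/1 = 275/12 ≈ 22.917.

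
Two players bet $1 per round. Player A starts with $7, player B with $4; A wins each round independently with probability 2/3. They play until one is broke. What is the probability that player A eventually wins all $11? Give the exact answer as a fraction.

Let r = q/p = (1/3)/(2/3) = 1/2. The recurrence P(i) = p·P(i+1) + q·P(i−1) with P(0)=0, P(11)=1 gives P(i) = (1 − r^i)/(1 − r^11).
P(7) = (1 − (1/2)^7) / (1 − (1/2)^11) = 2032/2047.

2032/2047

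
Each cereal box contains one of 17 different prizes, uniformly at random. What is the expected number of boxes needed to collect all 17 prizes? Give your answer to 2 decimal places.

58.47

After i distinct types are collected, each trial gives a new one with probability (17−i)/17, so the expected wait for the next new type is 17/(17−i).
E = 17/17 + 17/16 + 17/15 + 17/14 + 17/13 + 17/12 + 17/11 + 17/10 + 17/9 + 17/8 + 17/7 + 17/6 + 17/5 + 17/4 + 17/3 + 17/2 + 17/1 = 42142223/720720 ≈ 58.47.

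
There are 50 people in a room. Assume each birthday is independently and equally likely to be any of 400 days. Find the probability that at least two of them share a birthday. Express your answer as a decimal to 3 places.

0.959

It's easier to compute the probability that all 50 are distinct.
P(all distinct) = 400/400 · 399/400 · ··· · 351/400 ≈ 0.041.
So the probability of at least one match is 1 − 0.041 = 0.959.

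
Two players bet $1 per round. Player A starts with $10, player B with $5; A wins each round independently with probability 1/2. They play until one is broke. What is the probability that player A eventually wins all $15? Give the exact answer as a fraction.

With a fair step, P(i) = ½P(i−1) + ½P(i+1) with P(0)=0, P(15)=1 has the linear solution P(i) = i/15.
P(10) = 10/15 = 2/3.

2/3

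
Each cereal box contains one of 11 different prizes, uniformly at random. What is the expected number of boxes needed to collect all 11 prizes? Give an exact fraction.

83711/2520

After i distinct types are collected, each trial gives a new one with probability (11−i)/11, so the expected wait for the next new type is 11/(11−i).
E = 11/11 + 11/10 + 11/9 + 11/8 + 11/7 + 11/6 + 11/5 + 11/4 + 11/3 + 11/2 + 11/1 = 83711/2520.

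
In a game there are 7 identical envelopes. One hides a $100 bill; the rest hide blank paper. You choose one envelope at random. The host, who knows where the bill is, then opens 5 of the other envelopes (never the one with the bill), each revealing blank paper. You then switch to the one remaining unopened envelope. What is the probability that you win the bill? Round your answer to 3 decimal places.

Your original envelope holds the bill with probability 1/7, so the other 6 collectively hold it with probability 6/7.
The host can always find 5 empty envelopes to open, so the reveals don't change that 6/7; it is now spread over the 1 remaining unopened envelope.
P(win by switching) = (6/7) · (1/1) = 6/7 ≈ 0.857.

0.857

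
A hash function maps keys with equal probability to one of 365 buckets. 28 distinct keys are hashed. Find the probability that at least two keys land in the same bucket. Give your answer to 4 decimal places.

It's easier to compute the probability that all 28 are distinct.
P(all distinct) = 365/365 · 364/365 · ··· · 338/365 ≈ 0.3455.
So the probability of at least one match is 1 − 0.3455 = 0.6545.

0.6545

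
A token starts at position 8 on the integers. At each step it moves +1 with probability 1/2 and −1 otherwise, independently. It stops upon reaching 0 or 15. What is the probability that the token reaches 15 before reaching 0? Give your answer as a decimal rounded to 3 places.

With a fair step, P(i) = ½P(i−1) + ½P(i+1) with P(0)=0, P(15)=1 has the linear solution P(i) = i/15.
P(8) = 8/15 ≈ 0.533.

0.533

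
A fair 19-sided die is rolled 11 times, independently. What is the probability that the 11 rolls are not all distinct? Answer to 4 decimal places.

0.9741

P(all 11 different) = 19/19 · 18/19 · ··· · 9/19 ≈ 0.0259.
P(at least two equal) = 1 − 0.0259 = 0.9741.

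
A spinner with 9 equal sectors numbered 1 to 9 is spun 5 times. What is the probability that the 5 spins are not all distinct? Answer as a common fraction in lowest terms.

P(all 5 different) = 9/9 · 8/9 · ··· · 5/9 = 560/2187.
P(at least two equal) = 1 − 560/2187 = 1627/2187.

1627/2187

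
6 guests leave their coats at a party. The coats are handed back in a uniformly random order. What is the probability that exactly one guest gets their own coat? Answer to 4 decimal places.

0.3667

Choose which one is fixed: C(6,1) = 6 ways.
The remaining 5 must have no fixed point: D(5) = 44.
P = 6·44/720 = 11/30 ≈ 0.3667.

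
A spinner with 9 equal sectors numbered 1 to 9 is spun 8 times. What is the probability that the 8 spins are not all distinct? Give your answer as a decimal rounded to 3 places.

P(all 8 different) = 9/9 · 8/9 · ··· · 2/9 ≈ 0.008.
P(at least two equal) = 1 − 0.008 = 0.992.

0.992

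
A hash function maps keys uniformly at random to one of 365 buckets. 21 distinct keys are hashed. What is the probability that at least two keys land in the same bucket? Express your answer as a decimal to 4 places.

0.4437

It's easier to compute the probability that all 21 are distinct.
P(all distinct) = 365/365 · 364/365 · ··· · 345/365 ≈ 0.5563.
So the probability of at least one match is 1 − 0.5563 = 0.4437.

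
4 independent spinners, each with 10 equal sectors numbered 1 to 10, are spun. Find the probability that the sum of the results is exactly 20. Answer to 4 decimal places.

0.0633

There are 10^4 = 10000 equally likely outcomes.
The number of ordered 4-tuples from {1,…,10} summing to 20 is 633.
P(sum = 20) = 633/10000 ≈ 0.0633.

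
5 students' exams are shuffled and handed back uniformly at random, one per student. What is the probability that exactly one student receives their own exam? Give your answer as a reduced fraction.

Choose which one is fixed: C(5,1) = 5 ways.
The remaining 4 must have no fixed point: D(4) = 9.
P = 5·9/120 = 3/8.

3/8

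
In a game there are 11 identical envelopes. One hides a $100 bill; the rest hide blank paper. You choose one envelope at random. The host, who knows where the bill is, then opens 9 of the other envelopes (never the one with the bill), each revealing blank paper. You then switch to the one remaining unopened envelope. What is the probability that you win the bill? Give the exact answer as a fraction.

Your original envelope holds the bill with probability 1/11, so the other 10 collectively hold it with probability 10/11.
The host can always find 9 empty envelopes to open, so the reveals don't change that 10/11; it is now spread over the 1 remaining unopened envelope.
P(win by switching) = (10/11) · (1/1) = 10/11.

10/11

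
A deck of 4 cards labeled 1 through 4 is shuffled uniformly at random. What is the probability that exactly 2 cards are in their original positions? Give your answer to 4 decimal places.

Choose which 2 of the 4 are fixed: C(4,2) = 6 ways.
The remaining 2 must have no fixed point: D(2) = 1.
P = 6·1/24 = 1/4 ≈ 0.2500.

0.2500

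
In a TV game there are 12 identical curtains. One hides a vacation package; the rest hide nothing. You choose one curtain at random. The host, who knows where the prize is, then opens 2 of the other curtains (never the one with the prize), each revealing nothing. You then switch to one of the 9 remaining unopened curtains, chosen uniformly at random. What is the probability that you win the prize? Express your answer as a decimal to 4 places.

0.1019

Your original curtain holds the prize with probability 1/12, so the other 11 collectively hold it with probability 11/12.
The host can always find 2 empty curtains to open, so the reveals don't change that 11/12; it is now spread over the 9 remaining unopened curtains.
P(win by switching) = (11/12) · (1/9) = 11/108 ≈ 0.1019.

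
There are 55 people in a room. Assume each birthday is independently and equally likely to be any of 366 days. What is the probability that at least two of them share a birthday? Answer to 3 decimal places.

It's easier to compute the probability that all 55 are distinct.
P(all distinct) = 366/366 · 365/366 · ··· · 312/366 ≈ 0.014.
So the probability of at least one match is 1 − 0.014 = 0.986.

0.986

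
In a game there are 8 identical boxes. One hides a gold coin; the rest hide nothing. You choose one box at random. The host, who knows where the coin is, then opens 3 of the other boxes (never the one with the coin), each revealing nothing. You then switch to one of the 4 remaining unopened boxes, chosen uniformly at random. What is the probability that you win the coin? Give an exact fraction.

7/32

Your original box holds the coin with probability 1/8, so the other 7 collectively hold it with probability 7/8.
The host can always find 3 empty boxes to open, so the reveals don't change that 7/8; it is now spread over the 4 remaining unopened boxes.
P(win by switching) = (7/8) · (1/4) = 7/32.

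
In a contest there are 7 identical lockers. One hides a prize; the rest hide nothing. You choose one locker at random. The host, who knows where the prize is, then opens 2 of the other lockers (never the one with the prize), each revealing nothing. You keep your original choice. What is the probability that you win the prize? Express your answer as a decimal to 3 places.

0.143

The host can always open 2 empty lockers regardless of your choice, so the reveals give no information about your original locker.
P(win by staying) = 1/7 ≈ 0.143.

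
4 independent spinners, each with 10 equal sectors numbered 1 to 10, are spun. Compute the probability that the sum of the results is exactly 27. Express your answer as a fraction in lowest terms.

6/125

There are 10^4 = 10000 equally likely outcomes.
The number of ordered 4-tuples from {1,…,10} summing to 27 is 480.
P(sum = 27) = 480/10000 = 6/125.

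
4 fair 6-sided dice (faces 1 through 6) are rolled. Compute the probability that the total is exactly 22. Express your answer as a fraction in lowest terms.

5/648

There are 6^4 = 1296 equally likely outcomes.
The number of ordered 4-tuples from {1,…,6} summing to 22 is 10.
P(sum = 22) = 10/1296 = 5/648.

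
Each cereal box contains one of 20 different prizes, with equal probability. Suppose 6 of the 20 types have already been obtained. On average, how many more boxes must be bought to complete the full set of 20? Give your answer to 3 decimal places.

Starting from 6 distinct types, each trial gives a new one with probability (20−i)/20 when i types are held, so the wait for the next new type is 20/(20−i).
E = 20/14 + 20/13 + 20/12 + 20/11 + 20/10 + 20/9 + 20/8 + 20/7 + 20/6 + 20/5 + 20/4 + 20/3 + 20/2 + 20/1 = 1171733/18018 ≈ 65.031.

65.031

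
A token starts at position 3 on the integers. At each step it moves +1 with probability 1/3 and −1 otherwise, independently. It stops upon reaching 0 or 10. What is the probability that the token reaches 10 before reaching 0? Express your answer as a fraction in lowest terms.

Let r = q/p = (2/3)/(1/3) = 2. The recurrence P(i) = p·P(i+1) + q·P(i−1) with P(0)=0, P(10)=1 gives P(i) = (1 − r^i)/(1 − r^10).
P(3) = (1 − (2)^3) / (1 − (2)^10) = 7/1023.

7/1023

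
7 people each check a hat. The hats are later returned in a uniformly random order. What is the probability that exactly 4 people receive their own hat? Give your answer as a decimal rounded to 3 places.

0.014

Choose which 4 of the 7 are fixed: C(7,4) = 35 ways.
The remaining 3 must have no fixed point: D(3) = 2.
P = 35·2/5040 = 1/72 ≈ 0.014.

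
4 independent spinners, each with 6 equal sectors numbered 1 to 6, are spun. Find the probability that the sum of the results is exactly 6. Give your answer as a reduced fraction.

There are 6^4 = 1296 equally likely outcomes.
The number of ordered 4-tuples from {1,…,6} summing to 6 is 10.
P(sum = 6) = 10/1296 = 5/648.

5/648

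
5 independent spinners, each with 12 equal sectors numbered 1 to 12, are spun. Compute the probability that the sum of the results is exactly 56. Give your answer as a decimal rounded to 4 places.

There are 12^5 = 248832 equally likely outcomes.
The number of ordered 5-tuples from {1,…,12} summing to 56 is 70.
P(sum = 56) = 70/248832 = 35/124416 ≈ 0.0003.

0.0003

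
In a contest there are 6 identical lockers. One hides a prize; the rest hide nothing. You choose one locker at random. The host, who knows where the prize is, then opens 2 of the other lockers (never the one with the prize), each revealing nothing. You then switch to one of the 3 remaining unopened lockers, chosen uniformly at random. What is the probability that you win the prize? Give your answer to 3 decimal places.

Your original locker holds the prize with probability 1/6, so the other 5 collectively hold it with probability 5/6.
The host can always find 2 empty lockers to open, so the reveals don't change that 5/6; it is now spread over the 3 remaining unopened lockers.
P(win by switching) = (5/6) · (1/3) = 5/18 ≈ 0.278.

0.278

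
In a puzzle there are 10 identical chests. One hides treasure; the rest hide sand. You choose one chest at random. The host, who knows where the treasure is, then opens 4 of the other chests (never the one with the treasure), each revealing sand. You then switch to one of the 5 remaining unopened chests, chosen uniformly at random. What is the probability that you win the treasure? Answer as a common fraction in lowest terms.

Your original chest holds the treasure with probability 1/10, so the other 9 collectively hold it with probability 9/10.
The host can always find 4 empty chests to open, so the reveals don't change that 9/10; it is now spread over the 5 remaining unopened chests.
P(win by switching) = (9/10) · (1/5) = 9/50.

9/50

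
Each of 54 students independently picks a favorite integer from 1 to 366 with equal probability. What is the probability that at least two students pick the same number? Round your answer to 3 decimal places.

0.984

It's easier to compute the probability that all 54 are distinct.
P(all distinct) = 366/366 · 365/366 · ··· · 313/366 ≈ 0.016.
So the probability of at least one match is 1 − 0.016 = 0.984.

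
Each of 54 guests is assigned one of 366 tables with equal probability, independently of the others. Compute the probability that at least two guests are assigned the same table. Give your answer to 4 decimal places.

0.9837

It's easier to compute the probability that all 54 are distinct.
P(all distinct) = 366/366 · 365/366 · ··· · 313/366 ≈ 0.0163.
So the probability of at least one match is 1 − 0.0163 = 0.9837.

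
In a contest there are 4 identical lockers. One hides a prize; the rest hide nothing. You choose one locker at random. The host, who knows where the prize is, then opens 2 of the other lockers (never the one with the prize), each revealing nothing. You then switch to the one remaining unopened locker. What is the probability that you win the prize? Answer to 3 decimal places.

Your original locker holds the prize with probability 1/4, so the other 3 collectively hold it with probability 3/4.
The host can always find 2 empty lockers to open, so the reveals don't change that 3/4; it is now spread over the 1 remaining unopened locker.
P(win by switching) = (3/4) · (1/1) = 3/4 ≈ 0.750.

0.750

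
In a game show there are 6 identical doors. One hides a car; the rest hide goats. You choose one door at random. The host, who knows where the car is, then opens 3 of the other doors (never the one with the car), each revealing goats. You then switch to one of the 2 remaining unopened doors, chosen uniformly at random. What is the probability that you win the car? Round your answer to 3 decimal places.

0.417

Your original door holds the car with probability 1/6, so the other 5 collectively hold it with probability 5/6.
The host can always find 3 empty doors to open, so the reveals don't change that 5/6; it is now spread over the 2 remaining unopened doors.
P(win by switching) = (5/6) · (1/2) = 5/12 ≈ 0.417.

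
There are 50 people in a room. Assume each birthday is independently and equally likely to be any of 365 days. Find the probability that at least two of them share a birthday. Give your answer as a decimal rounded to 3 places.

0.970

It's easier to compute the probability that all 50 are distinct.
P(all distinct) = 365/365 · 364/365 · ··· · 316/365 ≈ 0.030.
So the probability of at least one match is 1 − 0.030 = 0.970.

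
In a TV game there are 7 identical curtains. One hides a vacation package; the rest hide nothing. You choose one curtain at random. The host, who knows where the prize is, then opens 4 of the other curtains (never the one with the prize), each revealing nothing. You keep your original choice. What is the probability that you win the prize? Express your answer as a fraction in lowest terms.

1/7

The host can always open 4 empty curtains regardless of your choice, so the reveals give no information about your original curtain.
P(win by staying) = 1/7.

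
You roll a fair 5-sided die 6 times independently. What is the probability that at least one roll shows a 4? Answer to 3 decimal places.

P(no roll shows a 4) = (4/5)^6 ≈ 0.262.
P(at least one) = 1 − 0.262 = 0.738.

0.738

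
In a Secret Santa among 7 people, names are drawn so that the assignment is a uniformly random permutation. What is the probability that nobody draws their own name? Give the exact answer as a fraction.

103/280

This is the derangement probability: permutations of 7 with no fixed point.
D(7) = 7! · (1 − 1/1! + 1/2! − ··· + (−1)^7/7!) = 1854.
P = 1854/5040 = 103/280.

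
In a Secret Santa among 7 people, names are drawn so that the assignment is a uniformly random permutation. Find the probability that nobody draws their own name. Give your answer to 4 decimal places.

0.3679

This is the derangement probability: permutations of 7 with no fixed point.
D(7) = 7! · (1 − 1/1! + 1/2! − ··· + (−1)^7/7!) = 1854.
P = 1854/5040 = 103/280 ≈ 0.3679.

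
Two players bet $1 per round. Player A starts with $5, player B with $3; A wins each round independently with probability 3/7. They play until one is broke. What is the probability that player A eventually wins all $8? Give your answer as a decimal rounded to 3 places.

Let r = q/p = (4/7)/(3/7) = 4/3. The recurrence P(i) = p·P(i+1) + q·P(i−1) with P(0)=0, P(8)=1 gives P(i) = (1 − r^i)/(1 − r^8).
P(5) = (1 − (4/3)^5) / (1 − (4/3)^8) = 21087/58975 ≈ 0.358.

0.358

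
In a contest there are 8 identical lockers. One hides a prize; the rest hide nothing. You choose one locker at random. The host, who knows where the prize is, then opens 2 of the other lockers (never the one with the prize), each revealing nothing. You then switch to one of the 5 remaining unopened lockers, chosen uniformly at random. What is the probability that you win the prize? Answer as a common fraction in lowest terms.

7/40

Your original locker holds the prize with probability 1/8, so the other 7 collectively hold it with probability 7/8.
The host can always find 2 empty lockers to open, so the reveals don't change that 7/8; it is now spread over the 5 remaining unopened lockers.
P(win by switching) = (7/8) · (1/5) = 7/40.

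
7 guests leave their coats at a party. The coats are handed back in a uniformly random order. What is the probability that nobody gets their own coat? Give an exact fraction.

This is the derangement probability: permutations of 7 with no fixed point.
D(7) = 7! · (1 − 1/1! + 1/2! − ··· + (−1)^7/7!) = 1854.
P = 1854/5040 = 103/280.

103/280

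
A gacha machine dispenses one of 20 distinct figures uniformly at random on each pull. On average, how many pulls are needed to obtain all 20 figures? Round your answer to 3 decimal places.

71.955

After i distinct types are collected, each trial gives a new one with probability (20−i)/20, so the expected wait for the next new type is 20/(20−i).
E = 20/20 + 20/19 + 20/18 + 20/17 + 20/16 + 20/15 + 20/14 + 20/13 + 20/12 + 20/11 + 20/10 + 20/9 + 20/8 + 20/7 + 20/6 + 20/5 + 20/4 + 20/3 + 20/2 + 20/1 = 279175675/3879876 ≈ 71.955.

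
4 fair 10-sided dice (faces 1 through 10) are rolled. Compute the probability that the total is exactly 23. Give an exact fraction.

There are 10^4 = 10000 equally likely outcomes.
The number of ordered 4-tuples from {1,…,10} summing to 23 is 660.
P(sum = 23) = 660/10000 = 33/500.

33/500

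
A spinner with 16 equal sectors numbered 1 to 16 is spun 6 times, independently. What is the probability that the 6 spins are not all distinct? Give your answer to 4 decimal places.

0.6563

P(all 6 different) = 16/16 · 15/16 · ··· · 11/16 ≈ 0.3437.
P(at least two equal) = 1 − 0.3437 = 0.6563.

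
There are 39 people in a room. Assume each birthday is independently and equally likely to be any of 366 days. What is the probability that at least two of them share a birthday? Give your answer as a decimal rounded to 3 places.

0.877

It's easier to compute the probability that all 39 are distinct.
P(all distinct) = 366/366 · 365/366 · ··· · 328/366 ≈ 0.123.
So the probability of at least one match is 1 − 0.123 = 0.877.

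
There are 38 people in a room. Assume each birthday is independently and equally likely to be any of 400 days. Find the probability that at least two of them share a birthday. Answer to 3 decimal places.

0.837

It's easier to compute the probability that all 38 are distinct.
P(all distinct) = 400/400 · 399/400 · ··· · 363/400 ≈ 0.163.
So the probability of at least one match is 1 − 0.163 = 0.837.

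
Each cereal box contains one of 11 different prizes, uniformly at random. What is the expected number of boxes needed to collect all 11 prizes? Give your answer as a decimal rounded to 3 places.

After i distinct types are collected, each trial gives a new one with probability (11−i)/11, so the expected wait for the next new type is 11/(11−i).
E = 11/11 + 11/10 + 11/9 + 11/8 + 11/7 + 11/6 + 11/5 + 11/4 + 11/3 + 11/2 + 11/1 = 83711/2520 ≈ 33.219.

33.219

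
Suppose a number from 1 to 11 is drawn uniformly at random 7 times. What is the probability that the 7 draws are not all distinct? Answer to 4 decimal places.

0.9147

P(all 7 different) = 11/11 · 10/11 · ··· · 5/11 ≈ 0.0853.
P(at least two equal) = 1 − 0.0853 = 0.9147.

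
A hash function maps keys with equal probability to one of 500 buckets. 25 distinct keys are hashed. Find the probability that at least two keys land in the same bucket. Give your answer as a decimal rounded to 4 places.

0.4567

It's easier to compute the probability that all 25 are distinct.
P(all distinct) = 500/500 · 499/500 · ··· · 476/500 ≈ 0.5433.
So the probability of at least one match is 1 − 0.5433 = 0.4567.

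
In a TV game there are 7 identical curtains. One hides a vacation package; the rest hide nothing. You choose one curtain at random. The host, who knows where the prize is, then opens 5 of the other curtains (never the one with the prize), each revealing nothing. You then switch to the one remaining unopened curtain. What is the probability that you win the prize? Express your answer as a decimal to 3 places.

Your original curtain holds the prize with probability 1/7, so the other 6 collectively hold it with probability 6/7.
The host can always find 5 empty curtains to open, so the reveals don't change that 6/7; it is now spread over the 1 remaining unopened curtain.
P(win by switching) = (6/7) · (1/1) = 6/7 ≈ 0.857.

0.857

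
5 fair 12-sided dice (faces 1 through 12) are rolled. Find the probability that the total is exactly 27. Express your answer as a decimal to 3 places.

There are 12^5 = 248832 equally likely outcomes.
The number of ordered 5-tuples from {1,…,12} summing to 27 is 9945.
P(sum = 27) = 9945/248832 = 1105/27648 ≈ 0.040.

0.040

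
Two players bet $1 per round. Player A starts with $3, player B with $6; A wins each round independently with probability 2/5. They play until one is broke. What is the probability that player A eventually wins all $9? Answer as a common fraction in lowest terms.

64/1009

Let r = q/p = (3/5)/(2/5) = 3/2. The recurrence P(i) = p·P(i+1) + q·P(i−1) with P(0)=0, P(9)=1 gives P(i) = (1 − r^i)/(1 − r^9).
P(3) = (1 − (3/2)^3) / (1 − (3/2)^9) = 64/1009.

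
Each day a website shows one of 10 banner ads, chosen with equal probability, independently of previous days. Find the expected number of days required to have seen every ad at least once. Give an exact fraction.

After i distinct types are collected, each trial gives a new one with probability (10−i)/10, so the expected wait for the next new type is 10/(10−i).
E = 10/10 + 10/9 + 10/8 + 10/7 + 10/6 + 10/5 + 10/4 + 10/3 + 10/2 + 10/1 = 7381/252.

7381/252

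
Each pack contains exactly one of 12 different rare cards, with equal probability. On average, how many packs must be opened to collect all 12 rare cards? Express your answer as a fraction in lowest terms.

After i distinct types are collected, each trial gives a new one with probability (12−i)/12, so the expected wait for the next new type is 12/(12−i).
E = 12/12 + 12/11 + 12/10 + 12/9 + 12/8 + 12/7 + 12/6 + 12/5 + 12/4 + 12/3 + 12/2 + 12/1 = 86021/2310.

86021/2310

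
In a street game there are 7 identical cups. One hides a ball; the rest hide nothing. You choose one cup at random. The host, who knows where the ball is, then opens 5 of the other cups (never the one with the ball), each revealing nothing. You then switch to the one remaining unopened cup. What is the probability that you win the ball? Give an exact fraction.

6/7

Your original cup holds the ball with probability 1/7, so the other 6 collectively hold it with probability 6/7.
The host can always find 5 empty cups to open, so the reveals don't change that 6/7; it is now spread over the 1 remaining unopened cup.
P(win by switching) = (6/7) · (1/1) = 6/7.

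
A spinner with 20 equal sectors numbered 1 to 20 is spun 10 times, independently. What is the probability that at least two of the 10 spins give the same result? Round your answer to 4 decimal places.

0.9345

P(all 10 different) = 20/20 · 19/20 · ··· · 11/20 ≈ 0.0655.
P(at least two equal) = 1 − 0.0655 = 0.9345.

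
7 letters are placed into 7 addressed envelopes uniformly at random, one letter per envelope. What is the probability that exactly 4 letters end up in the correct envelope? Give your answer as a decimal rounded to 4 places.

0.0139

Choose which 4 of the 7 are fixed: C(7,4) = 35 ways.
The remaining 3 must have no fixed point: D(3) = 2.
P = 35·2/5040 = 1/72 ≈ 0.0139.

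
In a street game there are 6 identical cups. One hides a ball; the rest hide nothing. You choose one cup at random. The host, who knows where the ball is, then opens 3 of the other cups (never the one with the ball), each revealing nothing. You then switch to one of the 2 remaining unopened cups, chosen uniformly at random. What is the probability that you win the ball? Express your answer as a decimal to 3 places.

0.417

Your original cup holds the ball with probability 1/6, so the other 5 collectively hold it with probability 5/6.
The host can always find 3 empty cups to open, so the reveals don't change that 5/6; it is now spread over the 2 remaining unopened cups.
P(win by switching) = (5/6) · (1/2) = 5/12 ≈ 0.417.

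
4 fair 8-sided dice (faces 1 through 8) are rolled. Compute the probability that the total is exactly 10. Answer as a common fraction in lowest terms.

21/1024

There are 8^4 = 4096 equally likely outcomes.
The number of ordered 4-tuples from {1,…,8} summing to 10 is 84.
P(sum = 10) = 84/4096 = 21/1024.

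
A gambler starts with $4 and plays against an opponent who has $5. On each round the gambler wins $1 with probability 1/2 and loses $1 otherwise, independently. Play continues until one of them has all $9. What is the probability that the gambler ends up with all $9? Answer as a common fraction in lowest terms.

With a fair step, P(i) = ½P(i−1) + ½P(i+1) with P(0)=0, P(9)=1 has the linear solution P(i) = i/9.
P(4) = 4/9.

4/9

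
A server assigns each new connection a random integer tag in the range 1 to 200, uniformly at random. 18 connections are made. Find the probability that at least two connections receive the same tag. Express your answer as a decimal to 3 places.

It's easier to compute the probability that all 18 are distinct.
P(all distinct) = 200/200 · 199/200 · ··· · 183/200 ≈ 0.455.
So the probability of at least one match is 1 − 0.455 = 0.545.

0.545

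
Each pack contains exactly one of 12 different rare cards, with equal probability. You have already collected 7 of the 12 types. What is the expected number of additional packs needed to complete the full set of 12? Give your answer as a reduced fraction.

137/5

Starting from 7 distinct types, each trial gives a new one with probability (12−i)/12 when i types are held, so the wait for the next new type is 12/(12−i).
E = 12/5 + 12/4 + 12/3 + 12/2 + 12/1 = 137/5.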